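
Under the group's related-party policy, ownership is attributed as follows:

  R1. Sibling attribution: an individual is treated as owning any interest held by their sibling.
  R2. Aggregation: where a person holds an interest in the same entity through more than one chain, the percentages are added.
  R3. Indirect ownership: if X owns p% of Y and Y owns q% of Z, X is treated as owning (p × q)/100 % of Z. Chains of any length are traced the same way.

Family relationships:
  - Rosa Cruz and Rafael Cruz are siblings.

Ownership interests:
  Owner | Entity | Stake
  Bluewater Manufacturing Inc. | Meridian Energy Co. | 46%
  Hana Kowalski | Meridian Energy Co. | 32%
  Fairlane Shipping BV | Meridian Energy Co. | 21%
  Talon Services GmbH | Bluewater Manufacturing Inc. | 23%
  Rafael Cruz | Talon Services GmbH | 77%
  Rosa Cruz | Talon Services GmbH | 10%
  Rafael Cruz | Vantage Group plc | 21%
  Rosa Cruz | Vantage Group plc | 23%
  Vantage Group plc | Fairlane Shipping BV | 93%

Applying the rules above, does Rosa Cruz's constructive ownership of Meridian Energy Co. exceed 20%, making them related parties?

By sibling attribution (R1), Rosa Cruz is treated as also owning Rafael Cruz's interest in Talon Services GmbH, giving 10% + 77% = 87%.
By sibling attribution (R1), Rosa Cruz is treated as also owning Rafael Cruz's interest in Vantage Group plc, giving 23% + 21% = 44%.
Chain via Talon Services GmbH → Bluewater Manufacturing Inc. (R3): 87% × 23% × 46% = 9.2046% of Meridian Energy Co.
Chain via Vantage Group plc → Fairlane Shipping BV (R3): 44% × 93% × 21% = 8.5932% of Meridian Energy Co.
Aggregating (R2): 9.2046% + 8.5932% = 17.7978%.
17.7978% does not exceed the 20% threshold, so Rosa is not a related party to Meridian Energy Co.

No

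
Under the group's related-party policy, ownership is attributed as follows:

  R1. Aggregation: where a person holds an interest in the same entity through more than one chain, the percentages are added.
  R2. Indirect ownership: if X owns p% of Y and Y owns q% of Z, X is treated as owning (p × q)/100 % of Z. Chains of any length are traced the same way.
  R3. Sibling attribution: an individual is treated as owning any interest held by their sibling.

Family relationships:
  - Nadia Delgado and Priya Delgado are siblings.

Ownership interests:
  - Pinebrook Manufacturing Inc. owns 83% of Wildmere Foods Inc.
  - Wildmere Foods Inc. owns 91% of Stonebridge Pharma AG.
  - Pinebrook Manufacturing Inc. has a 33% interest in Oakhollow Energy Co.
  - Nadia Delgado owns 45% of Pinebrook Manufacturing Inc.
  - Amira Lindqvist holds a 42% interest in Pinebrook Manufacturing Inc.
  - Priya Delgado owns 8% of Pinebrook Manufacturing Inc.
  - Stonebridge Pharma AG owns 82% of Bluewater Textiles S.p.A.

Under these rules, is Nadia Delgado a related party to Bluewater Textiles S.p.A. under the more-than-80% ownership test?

No

By sibling attribution (R3), Nadia Delgado is treated as also owning Priya Delgado's interest in Pinebrook Manufacturing Inc, giving 45% + 8% = 53%.
Chain via Pinebrook Manufacturing Inc. → Wildmere Foods Inc. → Stonebridge Pharma AG (R2): 53% × 83% × 91% × 82% = 32.825338% of Bluewater Textiles S.p.A.
32.825338% does not exceed the 80% threshold, so Nadia is not a related party to Bluewater Textiles S.p.A.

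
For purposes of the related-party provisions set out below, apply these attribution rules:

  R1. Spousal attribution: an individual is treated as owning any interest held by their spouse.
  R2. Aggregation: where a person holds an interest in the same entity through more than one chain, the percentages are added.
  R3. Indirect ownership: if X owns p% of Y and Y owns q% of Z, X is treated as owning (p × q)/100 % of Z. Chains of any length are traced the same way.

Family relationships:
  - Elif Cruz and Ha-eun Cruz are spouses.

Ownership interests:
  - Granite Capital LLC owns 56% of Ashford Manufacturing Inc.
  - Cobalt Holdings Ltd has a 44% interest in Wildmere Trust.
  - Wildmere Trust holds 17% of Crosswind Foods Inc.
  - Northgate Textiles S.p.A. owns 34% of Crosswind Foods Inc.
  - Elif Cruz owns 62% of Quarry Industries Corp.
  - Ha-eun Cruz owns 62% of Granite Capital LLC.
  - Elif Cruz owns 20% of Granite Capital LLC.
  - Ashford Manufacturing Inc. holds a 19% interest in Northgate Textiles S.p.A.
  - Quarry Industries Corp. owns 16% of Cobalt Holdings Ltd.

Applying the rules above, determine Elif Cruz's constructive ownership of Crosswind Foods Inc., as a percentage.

By spousal attribution (R1), Elif Cruz is treated as also owning Ha-eun Cruz's interest in Granite Capital LLC, giving 20% + 62% = 82%.
Chain via Quarry Industries Corp. → Cobalt Holdings Ltd → Wildmere Trust (R3): 62% × 16% × 44% × 17% = 0.742016% of Crosswind Foods Inc.
Chain via Granite Capital LLC → Ashford Manufacturing Inc. → Northgate Textiles S.p.A. (R3): 82% × 56% × 19% × 34% = 2.966432% of Crosswind Foods Inc.
Aggregating (R2): 0.742016% + 2.966432% = 3.708448%.

3.708448%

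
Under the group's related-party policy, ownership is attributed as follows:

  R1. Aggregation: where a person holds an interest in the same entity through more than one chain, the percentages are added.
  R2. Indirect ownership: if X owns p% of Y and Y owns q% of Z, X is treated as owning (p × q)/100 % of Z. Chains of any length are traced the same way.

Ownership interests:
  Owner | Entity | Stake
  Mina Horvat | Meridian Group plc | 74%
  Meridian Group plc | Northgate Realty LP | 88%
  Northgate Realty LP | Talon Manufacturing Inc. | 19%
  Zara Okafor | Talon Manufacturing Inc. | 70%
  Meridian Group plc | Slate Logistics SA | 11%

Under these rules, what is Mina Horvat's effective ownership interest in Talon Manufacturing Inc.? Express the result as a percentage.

Chain via Meridian Group plc → Northgate Realty LP (R2): 74% × 88% × 19% = 12.3728% of Talon Manufacturing Inc.

12.3728%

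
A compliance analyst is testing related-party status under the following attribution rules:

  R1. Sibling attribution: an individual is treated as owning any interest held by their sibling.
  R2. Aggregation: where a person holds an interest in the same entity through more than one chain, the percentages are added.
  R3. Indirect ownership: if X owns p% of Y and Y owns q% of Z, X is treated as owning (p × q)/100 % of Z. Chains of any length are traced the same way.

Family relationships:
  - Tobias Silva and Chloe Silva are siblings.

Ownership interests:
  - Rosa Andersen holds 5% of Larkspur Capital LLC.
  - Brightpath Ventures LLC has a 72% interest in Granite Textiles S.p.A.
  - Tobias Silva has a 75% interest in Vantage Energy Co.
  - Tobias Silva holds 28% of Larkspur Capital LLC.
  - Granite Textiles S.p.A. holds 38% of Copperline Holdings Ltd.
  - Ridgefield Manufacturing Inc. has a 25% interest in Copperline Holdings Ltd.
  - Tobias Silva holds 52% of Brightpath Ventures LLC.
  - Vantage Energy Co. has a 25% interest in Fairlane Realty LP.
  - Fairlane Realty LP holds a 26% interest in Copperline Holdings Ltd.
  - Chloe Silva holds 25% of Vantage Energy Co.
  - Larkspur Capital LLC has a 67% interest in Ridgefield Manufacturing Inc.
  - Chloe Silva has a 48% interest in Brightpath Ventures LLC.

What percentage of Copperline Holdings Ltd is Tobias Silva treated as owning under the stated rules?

38.55%

By sibling attribution (R1), Tobias Silva is treated as also owning Chloe Silva's interest in Vantage Energy Co, giving 75% + 25% = 100%.
By sibling attribution (R1), Tobias Silva is treated as also owning Chloe Silva's interest in Brightpath Ventures LLC, giving 52% + 48% = 100%.
Chain via Vantage Energy Co. → Fairlane Realty LP (R3): 100% × 25% × 26% = 6.5% of Copperline Holdings Ltd.
Chain via Brightpath Ventures LLC → Granite Textiles S.p.A. (R3): 100% × 72% × 38% = 27.36% of Copperline Holdings Ltd.
Chain via Larkspur Capital LLC → Ridgefield Manufacturing Inc. (R3): 28% × 67% × 25% = 4.69% of Copperline Holdings Ltd.
Aggregating (R2): 6.5% + 27.36% + 4.69% = 38.55%.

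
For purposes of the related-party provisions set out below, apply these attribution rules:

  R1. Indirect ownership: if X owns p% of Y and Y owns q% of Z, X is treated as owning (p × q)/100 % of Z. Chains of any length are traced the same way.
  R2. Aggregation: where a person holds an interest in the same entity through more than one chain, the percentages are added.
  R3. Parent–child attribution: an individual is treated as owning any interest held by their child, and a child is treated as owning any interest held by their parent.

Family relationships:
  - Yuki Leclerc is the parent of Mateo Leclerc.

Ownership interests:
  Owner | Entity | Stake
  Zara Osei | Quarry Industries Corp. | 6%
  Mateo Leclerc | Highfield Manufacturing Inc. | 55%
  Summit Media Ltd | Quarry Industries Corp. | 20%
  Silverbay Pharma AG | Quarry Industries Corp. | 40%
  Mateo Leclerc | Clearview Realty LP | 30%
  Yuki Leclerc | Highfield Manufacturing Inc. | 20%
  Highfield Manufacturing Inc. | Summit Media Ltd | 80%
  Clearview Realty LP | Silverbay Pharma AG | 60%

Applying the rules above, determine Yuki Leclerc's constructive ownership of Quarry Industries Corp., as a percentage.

19.2%

By parent–child attribution (R3), Yuki Leclerc is treated as also owning Mateo Leclerc's interest in Highfield Manufacturing Inc, giving 20% + 55% = 75%.
By parent–child attribution (R3), Yuki Leclerc is treated as owning Mateo Leclerc's 30% interest in Clearview Realty LP.
Chain via Highfield Manufacturing Inc. → Summit Media Ltd (R1): 75% × 80% × 20% = 12% of Quarry Industries Corp.
Chain via Clearview Realty LP → Silverbay Pharma AG (R1): 30% × 60% × 40% = 7.2% of Quarry Industries Corp.
Aggregating (R2): 12% + 7.2% = 19.2%.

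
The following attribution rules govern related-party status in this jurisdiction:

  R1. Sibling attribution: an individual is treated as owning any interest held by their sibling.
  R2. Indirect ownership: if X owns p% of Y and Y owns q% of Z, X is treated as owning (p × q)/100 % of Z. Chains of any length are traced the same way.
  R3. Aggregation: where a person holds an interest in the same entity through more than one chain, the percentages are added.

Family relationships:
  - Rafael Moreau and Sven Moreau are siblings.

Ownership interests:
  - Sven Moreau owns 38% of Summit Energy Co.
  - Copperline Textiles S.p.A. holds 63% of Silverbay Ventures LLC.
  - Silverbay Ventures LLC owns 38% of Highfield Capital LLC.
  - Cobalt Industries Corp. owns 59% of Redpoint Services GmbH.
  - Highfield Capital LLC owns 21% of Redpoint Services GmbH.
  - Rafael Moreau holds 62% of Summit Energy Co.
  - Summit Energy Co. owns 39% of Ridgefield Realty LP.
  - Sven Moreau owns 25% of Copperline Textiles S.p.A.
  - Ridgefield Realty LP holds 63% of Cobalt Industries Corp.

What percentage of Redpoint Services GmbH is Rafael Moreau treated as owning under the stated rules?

15.75315%

By sibling attribution (R1), Rafael Moreau is treated as also owning Sven Moreau's interest in Summit Energy Co, giving 62% + 38% = 100%.
By sibling attribution (R1), Rafael Moreau is treated as owning Sven Moreau's 25% interest in Copperline Textiles S.p.A.
Chain via Summit Energy Co. → Ridgefield Realty LP → Cobalt Industries Corp. (R2): 100% × 39% × 63% × 59% = 14.4963% of Redpoint Services GmbH.
Chain via Copperline Textiles S.p.A. → Silverbay Ventures LLC → Highfield Capital LLC (R2): 25% × 63% × 38% × 21% = 1.25685% of Redpoint Services GmbH.
Aggregating (R3): 14.4963% + 1.25685% = 15.75315%.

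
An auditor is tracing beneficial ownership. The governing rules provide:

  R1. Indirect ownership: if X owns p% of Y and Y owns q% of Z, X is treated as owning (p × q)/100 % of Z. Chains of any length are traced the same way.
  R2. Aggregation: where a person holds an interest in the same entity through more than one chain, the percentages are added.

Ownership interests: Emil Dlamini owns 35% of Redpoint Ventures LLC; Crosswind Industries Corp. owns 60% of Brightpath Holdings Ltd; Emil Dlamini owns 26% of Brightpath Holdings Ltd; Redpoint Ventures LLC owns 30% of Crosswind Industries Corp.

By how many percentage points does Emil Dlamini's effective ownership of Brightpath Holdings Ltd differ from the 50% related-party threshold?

17.7

Chain via Redpoint Ventures LLC → Crosswind Industries Corp. (R1): 35% × 30% × 60% = 6.3% of Brightpath Holdings Ltd.
Direct interest in Brightpath Holdings Ltd: 26%.
Aggregating (R2): 6.3% + 26% = 32.3%.
32.3% falls short of the 50% threshold by 17.7 percentage points.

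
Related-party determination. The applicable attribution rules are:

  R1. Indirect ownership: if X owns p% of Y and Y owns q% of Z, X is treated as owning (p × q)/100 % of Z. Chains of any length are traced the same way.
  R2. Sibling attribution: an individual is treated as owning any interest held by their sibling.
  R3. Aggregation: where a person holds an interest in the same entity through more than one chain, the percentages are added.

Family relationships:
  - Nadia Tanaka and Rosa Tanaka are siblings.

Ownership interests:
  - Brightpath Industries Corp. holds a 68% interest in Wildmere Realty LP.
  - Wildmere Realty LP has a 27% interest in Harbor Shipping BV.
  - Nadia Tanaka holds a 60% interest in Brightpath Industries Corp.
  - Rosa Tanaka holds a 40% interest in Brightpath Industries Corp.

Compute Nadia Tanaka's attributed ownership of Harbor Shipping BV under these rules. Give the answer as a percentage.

18.36%

By sibling attribution (R2), Nadia Tanaka is treated as also owning Rosa Tanaka's interest in Brightpath Industries Corp, giving 60% + 40% = 100%.
Chain via Brightpath Industries Corp. → Wildmere Realty LP (R1): 100% × 68% × 27% = 18.36% of Harbor Shipping BV.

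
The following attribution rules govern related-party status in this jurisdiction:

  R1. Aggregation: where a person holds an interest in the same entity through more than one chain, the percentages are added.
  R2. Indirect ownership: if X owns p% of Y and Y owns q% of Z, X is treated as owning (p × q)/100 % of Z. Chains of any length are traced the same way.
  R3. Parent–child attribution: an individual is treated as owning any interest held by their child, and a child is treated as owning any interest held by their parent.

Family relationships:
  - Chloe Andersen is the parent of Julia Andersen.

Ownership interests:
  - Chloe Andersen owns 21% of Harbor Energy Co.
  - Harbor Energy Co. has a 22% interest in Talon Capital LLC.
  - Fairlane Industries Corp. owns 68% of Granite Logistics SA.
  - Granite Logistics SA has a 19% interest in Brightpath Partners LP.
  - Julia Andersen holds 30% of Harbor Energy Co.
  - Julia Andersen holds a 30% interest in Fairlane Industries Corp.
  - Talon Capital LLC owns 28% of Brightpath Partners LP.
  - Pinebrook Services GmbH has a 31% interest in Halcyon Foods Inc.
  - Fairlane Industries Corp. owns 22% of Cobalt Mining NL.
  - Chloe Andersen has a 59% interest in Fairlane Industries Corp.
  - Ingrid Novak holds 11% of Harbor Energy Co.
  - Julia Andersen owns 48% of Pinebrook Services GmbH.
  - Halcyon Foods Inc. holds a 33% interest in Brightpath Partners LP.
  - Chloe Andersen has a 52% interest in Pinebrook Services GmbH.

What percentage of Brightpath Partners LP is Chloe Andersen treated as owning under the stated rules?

24.8704%

By parent–child attribution (R3), Chloe Andersen is treated as also owning Julia Andersen's interest in Harbor Energy Co, giving 21% + 30% = 51%.
By parent–child attribution (R3), Chloe Andersen is treated as also owning Julia Andersen's interest in Fairlane Industries Corp, giving 59% + 30% = 89%.
By parent–child attribution (R3), Chloe Andersen is treated as also owning Julia Andersen's interest in Pinebrook Services GmbH, giving 52% + 48% = 100%.
Chain via Harbor Energy Co. → Talon Capital LLC (R2): 51% × 22% × 28% = 3.1416% of Brightpath Partners LP.
Chain via Fairlane Industries Corp. → Granite Logistics SA (R2): 89% × 68% × 19% = 11.4988% of Brightpath Partners LP.
Chain via Pinebrook Services GmbH → Halcyon Foods Inc. (R2): 100% × 31% × 33% = 10.23% of Brightpath Partners LP.
Aggregating (R1): 3.1416% + 11.4988% + 10.23% = 24.8704%.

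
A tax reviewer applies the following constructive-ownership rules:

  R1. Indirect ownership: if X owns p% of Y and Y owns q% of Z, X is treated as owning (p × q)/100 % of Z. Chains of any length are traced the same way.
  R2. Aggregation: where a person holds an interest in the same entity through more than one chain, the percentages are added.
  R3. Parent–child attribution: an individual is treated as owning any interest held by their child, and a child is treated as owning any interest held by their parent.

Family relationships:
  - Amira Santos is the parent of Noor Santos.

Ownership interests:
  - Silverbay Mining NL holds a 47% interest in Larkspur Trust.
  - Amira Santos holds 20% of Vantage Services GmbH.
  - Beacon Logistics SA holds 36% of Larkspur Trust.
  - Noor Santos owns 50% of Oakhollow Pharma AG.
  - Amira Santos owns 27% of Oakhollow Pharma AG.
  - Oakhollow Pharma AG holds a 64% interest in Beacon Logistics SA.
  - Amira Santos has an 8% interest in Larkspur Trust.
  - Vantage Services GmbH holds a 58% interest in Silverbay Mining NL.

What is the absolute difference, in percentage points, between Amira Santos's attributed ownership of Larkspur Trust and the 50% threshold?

By parent–child attribution (R3), Amira Santos is treated as also owning Noor Santos's interest in Oakhollow Pharma AG, giving 27% + 50% = 77%.
Chain via Oakhollow Pharma AG → Beacon Logistics SA (R1): 77% × 64% × 36% = 17.7408% of Larkspur Trust.
Chain via Vantage Services GmbH → Silverbay Mining NL (R1): 20% × 58% × 47% = 5.452% of Larkspur Trust.
Direct interest in Larkspur Trust: 8%.
Aggregating (R2): 17.7408% + 5.452% + 8% = 31.1928%.
31.1928% falls short of the 50% threshold by 18.8072 percentage points.

18.8072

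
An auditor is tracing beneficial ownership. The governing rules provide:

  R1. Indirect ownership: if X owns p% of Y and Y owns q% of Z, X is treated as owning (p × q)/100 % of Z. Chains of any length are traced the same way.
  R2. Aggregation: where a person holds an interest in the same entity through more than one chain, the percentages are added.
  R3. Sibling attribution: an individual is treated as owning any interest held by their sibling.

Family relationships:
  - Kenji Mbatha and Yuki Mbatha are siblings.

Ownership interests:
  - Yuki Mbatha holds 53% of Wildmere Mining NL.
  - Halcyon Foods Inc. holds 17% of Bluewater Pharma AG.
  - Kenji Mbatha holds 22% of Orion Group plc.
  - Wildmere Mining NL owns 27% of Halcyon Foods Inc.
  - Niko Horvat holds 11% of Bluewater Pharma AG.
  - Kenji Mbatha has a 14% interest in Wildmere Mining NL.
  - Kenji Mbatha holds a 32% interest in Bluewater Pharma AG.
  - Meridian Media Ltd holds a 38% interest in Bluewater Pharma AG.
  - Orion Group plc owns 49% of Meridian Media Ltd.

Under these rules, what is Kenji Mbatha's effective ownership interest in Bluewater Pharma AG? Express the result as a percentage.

By sibling attribution (R3), Kenji Mbatha is treated as also owning Yuki Mbatha's interest in Wildmere Mining NL, giving 14% + 53% = 67%.
Chain via Orion Group plc → Meridian Media Ltd (R1): 22% × 49% × 38% = 4.0964% of Bluewater Pharma AG.
Chain via Wildmere Mining NL → Halcyon Foods Inc. (R1): 67% × 27% × 17% = 3.0753% of Bluewater Pharma AG.
Direct interest in Bluewater Pharma AG: 32%.
Aggregating (R2): 4.0964% + 3.0753% + 32% = 39.1717%.

39.1717%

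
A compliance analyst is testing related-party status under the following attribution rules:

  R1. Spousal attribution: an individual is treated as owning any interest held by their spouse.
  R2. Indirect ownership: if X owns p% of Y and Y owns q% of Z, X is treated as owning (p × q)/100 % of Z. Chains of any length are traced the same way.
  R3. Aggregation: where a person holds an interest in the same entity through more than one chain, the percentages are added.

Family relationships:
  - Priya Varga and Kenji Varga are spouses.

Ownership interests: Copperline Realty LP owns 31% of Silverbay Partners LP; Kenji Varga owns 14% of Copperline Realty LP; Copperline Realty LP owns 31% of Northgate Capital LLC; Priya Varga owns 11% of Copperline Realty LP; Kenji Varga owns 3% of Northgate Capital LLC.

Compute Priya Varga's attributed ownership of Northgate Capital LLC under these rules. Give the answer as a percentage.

10.75%

By spousal attribution (R1), Priya Varga is treated as also owning Kenji Varga's interest in Copperline Realty LP, giving 11% + 14% = 25%.
By spousal attribution (R1), Priya Varga is treated as owning Kenji Varga's 3% interest in Northgate Capital LLC.
Chain via Copperline Realty LP (R2): 25% × 31% = 7.75% of Northgate Capital LLC.
Direct interest in Northgate Capital LLC: 3%.
Aggregating (R3): 7.75% + 3% = 10.75%.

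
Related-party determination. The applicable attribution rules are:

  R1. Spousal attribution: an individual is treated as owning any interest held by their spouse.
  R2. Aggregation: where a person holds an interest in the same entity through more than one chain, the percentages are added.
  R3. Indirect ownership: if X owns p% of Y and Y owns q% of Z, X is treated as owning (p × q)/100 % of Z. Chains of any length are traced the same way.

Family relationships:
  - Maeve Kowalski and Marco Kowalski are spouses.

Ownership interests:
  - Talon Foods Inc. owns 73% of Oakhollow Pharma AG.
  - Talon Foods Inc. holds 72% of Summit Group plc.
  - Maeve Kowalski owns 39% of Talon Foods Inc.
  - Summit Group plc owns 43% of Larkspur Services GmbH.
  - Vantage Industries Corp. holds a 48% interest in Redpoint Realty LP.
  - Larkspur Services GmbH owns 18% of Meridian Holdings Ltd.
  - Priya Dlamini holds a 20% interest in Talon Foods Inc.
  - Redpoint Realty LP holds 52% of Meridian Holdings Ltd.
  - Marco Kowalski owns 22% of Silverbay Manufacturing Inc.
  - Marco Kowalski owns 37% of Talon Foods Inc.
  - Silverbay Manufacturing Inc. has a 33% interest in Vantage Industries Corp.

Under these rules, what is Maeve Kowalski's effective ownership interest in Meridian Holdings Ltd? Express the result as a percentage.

6.047424%

By spousal attribution (R1), Maeve Kowalski is treated as also owning Marco Kowalski's interest in Talon Foods Inc, giving 39% + 37% = 76%.
By spousal attribution (R1), Maeve Kowalski is treated as owning Marco Kowalski's 22% interest in Silverbay Manufacturing Inc.
Chain via Talon Foods Inc. → Summit Group plc → Larkspur Services GmbH (R3): 76% × 72% × 43% × 18% = 4.235328% of Meridian Holdings Ltd.
Chain via Silverbay Manufacturing Inc. → Vantage Industries Corp. → Redpoint Realty LP (R3): 22% × 33% × 48% × 52% = 1.812096% of Meridian Holdings Ltd.
Aggregating (R2): 4.235328% + 1.812096% = 6.047424%.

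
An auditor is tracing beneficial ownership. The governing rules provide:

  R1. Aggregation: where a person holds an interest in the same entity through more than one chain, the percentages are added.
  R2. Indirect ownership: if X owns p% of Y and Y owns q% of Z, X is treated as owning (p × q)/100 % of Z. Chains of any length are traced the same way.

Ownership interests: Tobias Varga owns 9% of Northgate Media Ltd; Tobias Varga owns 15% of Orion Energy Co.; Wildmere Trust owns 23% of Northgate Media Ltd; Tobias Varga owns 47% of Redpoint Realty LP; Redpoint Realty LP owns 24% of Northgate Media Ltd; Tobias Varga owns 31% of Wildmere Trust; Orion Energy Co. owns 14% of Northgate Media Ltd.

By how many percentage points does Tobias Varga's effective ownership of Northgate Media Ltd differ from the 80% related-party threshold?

50.49

Chain via Orion Energy Co. (R2): 15% × 14% = 2.1% of Northgate Media Ltd.
Chain via Wildmere Trust (R2): 31% × 23% = 7.13% of Northgate Media Ltd.
Chain via Redpoint Realty LP (R2): 47% × 24% = 11.28% of Northgate Media Ltd.
Direct interest in Northgate Media Ltd: 9%.
Aggregating (R1): 2.1% + 7.13% + 11.28% + 9% = 29.51%.
29.51% falls short of the 80% threshold by 50.49 percentage points.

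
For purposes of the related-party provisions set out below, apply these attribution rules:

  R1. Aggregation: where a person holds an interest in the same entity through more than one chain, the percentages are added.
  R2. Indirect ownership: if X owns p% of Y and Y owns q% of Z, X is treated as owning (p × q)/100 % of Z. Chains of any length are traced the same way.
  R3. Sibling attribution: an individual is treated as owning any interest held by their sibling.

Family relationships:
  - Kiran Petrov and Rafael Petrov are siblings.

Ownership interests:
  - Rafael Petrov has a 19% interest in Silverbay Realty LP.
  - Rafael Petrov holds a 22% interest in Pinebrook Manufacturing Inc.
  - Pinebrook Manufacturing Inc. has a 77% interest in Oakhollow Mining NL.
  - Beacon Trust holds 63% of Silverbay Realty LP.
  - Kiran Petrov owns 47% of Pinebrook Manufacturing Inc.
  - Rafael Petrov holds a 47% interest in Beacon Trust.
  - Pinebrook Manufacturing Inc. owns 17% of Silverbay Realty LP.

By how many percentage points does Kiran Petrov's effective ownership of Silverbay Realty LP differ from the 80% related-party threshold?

By sibling attribution (R3), Kiran Petrov is treated as also owning Rafael Petrov's interest in Pinebrook Manufacturing Inc, giving 47% + 22% = 69%.
By sibling attribution (R3), Kiran Petrov is treated as owning Rafael Petrov's 47% interest in Beacon Trust.
By sibling attribution (R3), Kiran Petrov is treated as owning Rafael Petrov's 19% interest in Silverbay Realty LP.
Chain via Pinebrook Manufacturing Inc. (R2): 69% × 17% = 11.73% of Silverbay Realty LP.
Chain via Beacon Trust (R2): 47% × 63% = 29.61% of Silverbay Realty LP.
Direct interest in Silverbay Realty LP: 19%.
Aggregating (R1): 11.73% + 29.61% + 19% = 60.34%.
60.34% falls short of the 80% threshold by 19.66 percentage points.

19.66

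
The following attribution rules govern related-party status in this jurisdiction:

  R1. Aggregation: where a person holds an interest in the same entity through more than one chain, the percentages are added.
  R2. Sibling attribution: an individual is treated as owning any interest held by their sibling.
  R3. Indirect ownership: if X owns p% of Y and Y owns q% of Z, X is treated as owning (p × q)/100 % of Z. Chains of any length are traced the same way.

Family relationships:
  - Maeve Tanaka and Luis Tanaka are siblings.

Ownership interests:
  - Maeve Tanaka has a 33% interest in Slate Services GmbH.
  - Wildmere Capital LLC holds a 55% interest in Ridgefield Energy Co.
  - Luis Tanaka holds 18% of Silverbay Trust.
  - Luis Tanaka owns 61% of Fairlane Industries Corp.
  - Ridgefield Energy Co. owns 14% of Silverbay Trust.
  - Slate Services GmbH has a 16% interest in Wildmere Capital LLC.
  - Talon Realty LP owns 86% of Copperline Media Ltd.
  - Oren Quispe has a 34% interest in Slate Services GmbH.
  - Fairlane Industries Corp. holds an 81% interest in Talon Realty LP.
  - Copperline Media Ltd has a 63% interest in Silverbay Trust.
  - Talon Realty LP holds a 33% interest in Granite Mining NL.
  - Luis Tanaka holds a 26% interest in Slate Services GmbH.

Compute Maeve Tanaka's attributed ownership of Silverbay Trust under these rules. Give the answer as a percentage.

45.497218%

By sibling attribution (R2), Maeve Tanaka is treated as also owning Luis Tanaka's interest in Slate Services GmbH, giving 33% + 26% = 59%.
By sibling attribution (R2), Maeve Tanaka is treated as owning Luis Tanaka's 61% interest in Fairlane Industries Corp.
By sibling attribution (R2), Maeve Tanaka is treated as owning Luis Tanaka's 18% interest in Silverbay Trust.
Chain via Slate Services GmbH → Wildmere Capital LLC → Ridgefield Energy Co. (R3): 59% × 16% × 55% × 14% = 0.72688% of Silverbay Trust.
Chain via Fairlane Industries Corp. → Talon Realty LP → Copperline Media Ltd (R3): 61% × 81% × 86% × 63% = 26.770338% of Silverbay Trust.
Direct interest in Silverbay Trust: 18%.
Aggregating (R1): 0.72688% + 26.770338% + 18% = 45.497218%.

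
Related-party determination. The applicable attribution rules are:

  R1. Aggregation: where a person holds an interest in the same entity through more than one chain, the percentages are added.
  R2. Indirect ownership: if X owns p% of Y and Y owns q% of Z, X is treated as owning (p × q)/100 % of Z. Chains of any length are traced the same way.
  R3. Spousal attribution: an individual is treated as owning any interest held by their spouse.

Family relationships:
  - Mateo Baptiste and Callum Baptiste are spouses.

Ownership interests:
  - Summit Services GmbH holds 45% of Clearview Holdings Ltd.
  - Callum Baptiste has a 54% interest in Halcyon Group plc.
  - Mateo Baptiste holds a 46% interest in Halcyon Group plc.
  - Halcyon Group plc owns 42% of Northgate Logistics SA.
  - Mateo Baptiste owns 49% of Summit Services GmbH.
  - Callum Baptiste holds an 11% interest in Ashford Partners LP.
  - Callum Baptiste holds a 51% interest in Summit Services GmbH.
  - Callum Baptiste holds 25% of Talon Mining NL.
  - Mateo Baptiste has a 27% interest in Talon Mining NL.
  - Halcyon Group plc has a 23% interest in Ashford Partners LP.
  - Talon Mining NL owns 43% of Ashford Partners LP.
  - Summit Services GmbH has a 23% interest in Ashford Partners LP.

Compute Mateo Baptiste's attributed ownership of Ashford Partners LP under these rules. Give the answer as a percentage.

79.36%

By spousal attribution (R3), Mateo Baptiste is treated as also owning Callum Baptiste's interest in Halcyon Group plc, giving 46% + 54% = 100%.
By spousal attribution (R3), Mateo Baptiste is treated as also owning Callum Baptiste's interest in Summit Services GmbH, giving 49% + 51% = 100%.
By spousal attribution (R3), Mateo Baptiste is treated as also owning Callum Baptiste's interest in Talon Mining NL, giving 27% + 25% = 52%.
By spousal attribution (R3), Mateo Baptiste is treated as owning Callum Baptiste's 11% interest in Ashford Partners LP.
Chain via Halcyon Group plc (R2): 100% × 23% = 23% of Ashford Partners LP.
Chain via Summit Services GmbH (R2): 100% × 23% = 23% of Ashford Partners LP.
Chain via Talon Mining NL (R2): 52% × 43% = 22.36% of Ashford Partners LP.
Direct interest in Ashford Partners LP: 11%.
Aggregating (R1): 23% + 23% + 22.36% + 11% = 79.36%.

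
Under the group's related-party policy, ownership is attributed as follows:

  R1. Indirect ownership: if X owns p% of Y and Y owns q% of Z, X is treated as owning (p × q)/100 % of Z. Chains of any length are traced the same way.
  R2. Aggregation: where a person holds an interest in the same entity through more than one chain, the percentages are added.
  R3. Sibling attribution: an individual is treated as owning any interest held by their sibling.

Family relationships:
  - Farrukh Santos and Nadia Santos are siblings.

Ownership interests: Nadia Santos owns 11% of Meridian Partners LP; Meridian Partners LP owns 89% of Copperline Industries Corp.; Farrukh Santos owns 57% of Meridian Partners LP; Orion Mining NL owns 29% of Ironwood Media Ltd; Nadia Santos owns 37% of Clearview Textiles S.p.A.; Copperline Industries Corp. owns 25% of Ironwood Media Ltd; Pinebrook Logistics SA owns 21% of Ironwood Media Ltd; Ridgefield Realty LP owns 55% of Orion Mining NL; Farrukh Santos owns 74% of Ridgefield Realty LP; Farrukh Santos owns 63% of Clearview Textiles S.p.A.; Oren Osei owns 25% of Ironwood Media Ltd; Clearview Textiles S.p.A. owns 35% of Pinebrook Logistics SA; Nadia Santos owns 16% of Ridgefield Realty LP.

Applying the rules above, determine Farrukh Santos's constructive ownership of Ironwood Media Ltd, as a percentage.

By sibling attribution (R3), Farrukh Santos is treated as also owning Nadia Santos's interest in Meridian Partners LP, giving 57% + 11% = 68%.
By sibling attribution (R3), Farrukh Santos is treated as also owning Nadia Santos's interest in Clearview Textiles S.p.A, giving 63% + 37% = 100%.
By sibling attribution (R3), Farrukh Santos is treated as also owning Nadia Santos's interest in Ridgefield Realty LP, giving 74% + 16% = 90%.
Chain via Meridian Partners LP → Copperline Industries Corp. (R1): 68% × 89% × 25% = 15.13% of Ironwood Media Ltd.
Chain via Clearview Textiles S.p.A. → Pinebrook Logistics SA (R1): 100% × 35% × 21% = 7.35% of Ironwood Media Ltd.
Chain via Ridgefield Realty LP → Orion Mining NL (R1): 90% × 55% × 29% = 14.355% of Ironwood Media Ltd.
Aggregating (R2): 15.13% + 7.35% + 14.355% = 36.835%.

36.835%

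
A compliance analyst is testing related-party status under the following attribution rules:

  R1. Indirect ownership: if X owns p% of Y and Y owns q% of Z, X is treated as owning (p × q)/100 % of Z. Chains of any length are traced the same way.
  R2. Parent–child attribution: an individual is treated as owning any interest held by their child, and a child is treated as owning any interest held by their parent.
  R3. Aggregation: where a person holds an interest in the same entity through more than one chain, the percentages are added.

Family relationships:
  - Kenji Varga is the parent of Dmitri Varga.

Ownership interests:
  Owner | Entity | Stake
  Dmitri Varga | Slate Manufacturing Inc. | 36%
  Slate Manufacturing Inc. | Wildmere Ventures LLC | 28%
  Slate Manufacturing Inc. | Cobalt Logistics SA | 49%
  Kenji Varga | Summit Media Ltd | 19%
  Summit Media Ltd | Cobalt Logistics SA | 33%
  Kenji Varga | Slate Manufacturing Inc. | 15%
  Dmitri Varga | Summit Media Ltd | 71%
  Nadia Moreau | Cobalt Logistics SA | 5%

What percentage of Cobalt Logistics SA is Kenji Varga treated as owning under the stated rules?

54.69%

By parent–child attribution (R2), Kenji Varga is treated as also owning Dmitri Varga's interest in Slate Manufacturing Inc, giving 15% + 36% = 51%.
By parent–child attribution (R2), Kenji Varga is treated as also owning Dmitri Varga's interest in Summit Media Ltd, giving 19% + 71% = 90%.
Chain via Slate Manufacturing Inc. (R1): 51% × 49% = 24.99% of Cobalt Logistics SA.
Chain via Summit Media Ltd (R1): 90% × 33% = 29.7% of Cobalt Logistics SA.
Aggregating (R3): 24.99% + 29.7% = 54.69%.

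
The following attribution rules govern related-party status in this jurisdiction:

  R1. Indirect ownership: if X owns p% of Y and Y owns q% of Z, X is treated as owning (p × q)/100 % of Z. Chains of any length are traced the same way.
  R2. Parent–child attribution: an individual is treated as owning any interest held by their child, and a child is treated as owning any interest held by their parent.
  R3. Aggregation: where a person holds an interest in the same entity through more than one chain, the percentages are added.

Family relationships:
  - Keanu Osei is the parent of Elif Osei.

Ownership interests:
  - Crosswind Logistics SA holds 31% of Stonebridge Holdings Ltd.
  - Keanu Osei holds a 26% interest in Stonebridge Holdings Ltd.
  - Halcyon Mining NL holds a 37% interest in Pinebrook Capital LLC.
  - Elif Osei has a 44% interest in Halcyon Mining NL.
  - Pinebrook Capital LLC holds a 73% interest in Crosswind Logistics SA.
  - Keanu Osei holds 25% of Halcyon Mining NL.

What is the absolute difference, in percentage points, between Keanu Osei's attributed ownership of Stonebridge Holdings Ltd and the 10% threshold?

21.777439

By parent–child attribution (R2), Keanu Osei is treated as also owning Elif Osei's interest in Halcyon Mining NL, giving 25% + 44% = 69%.
Chain via Halcyon Mining NL → Pinebrook Capital LLC → Crosswind Logistics SA (R1): 69% × 37% × 73% × 31% = 5.777439% of Stonebridge Holdings Ltd.
Direct interest in Stonebridge Holdings Ltd: 26%.
Aggregating (R3): 5.777439% + 26% = 31.777439%.
31.777439% exceeds the 10% threshold by 21.777439 percentage points.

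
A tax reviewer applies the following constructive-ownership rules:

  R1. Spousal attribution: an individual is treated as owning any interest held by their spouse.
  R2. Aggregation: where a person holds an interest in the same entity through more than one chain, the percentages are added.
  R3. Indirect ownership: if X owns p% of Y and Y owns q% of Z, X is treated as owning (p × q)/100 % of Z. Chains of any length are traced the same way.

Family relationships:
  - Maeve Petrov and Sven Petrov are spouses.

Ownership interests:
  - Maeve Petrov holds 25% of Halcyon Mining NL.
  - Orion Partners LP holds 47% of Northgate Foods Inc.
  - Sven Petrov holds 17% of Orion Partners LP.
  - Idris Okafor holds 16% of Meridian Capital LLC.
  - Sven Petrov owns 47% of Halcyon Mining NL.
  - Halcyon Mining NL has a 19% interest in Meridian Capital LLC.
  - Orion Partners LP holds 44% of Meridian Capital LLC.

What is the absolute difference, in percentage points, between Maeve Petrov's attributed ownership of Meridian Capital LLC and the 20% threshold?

By spousal attribution (R1), Maeve Petrov is treated as also owning Sven Petrov's interest in Halcyon Mining NL, giving 25% + 47% = 72%.
By spousal attribution (R1), Maeve Petrov is treated as owning Sven Petrov's 17% interest in Orion Partners LP.
Chain via Halcyon Mining NL (R3): 72% × 19% = 13.68% of Meridian Capital LLC.
Chain via Orion Partners LP (R3): 17% × 44% = 7.48% of Meridian Capital LLC.
Aggregating (R2): 13.68% + 7.48% = 21.16%.
21.16% exceeds the 20% threshold by 1.16 percentage points.

1.16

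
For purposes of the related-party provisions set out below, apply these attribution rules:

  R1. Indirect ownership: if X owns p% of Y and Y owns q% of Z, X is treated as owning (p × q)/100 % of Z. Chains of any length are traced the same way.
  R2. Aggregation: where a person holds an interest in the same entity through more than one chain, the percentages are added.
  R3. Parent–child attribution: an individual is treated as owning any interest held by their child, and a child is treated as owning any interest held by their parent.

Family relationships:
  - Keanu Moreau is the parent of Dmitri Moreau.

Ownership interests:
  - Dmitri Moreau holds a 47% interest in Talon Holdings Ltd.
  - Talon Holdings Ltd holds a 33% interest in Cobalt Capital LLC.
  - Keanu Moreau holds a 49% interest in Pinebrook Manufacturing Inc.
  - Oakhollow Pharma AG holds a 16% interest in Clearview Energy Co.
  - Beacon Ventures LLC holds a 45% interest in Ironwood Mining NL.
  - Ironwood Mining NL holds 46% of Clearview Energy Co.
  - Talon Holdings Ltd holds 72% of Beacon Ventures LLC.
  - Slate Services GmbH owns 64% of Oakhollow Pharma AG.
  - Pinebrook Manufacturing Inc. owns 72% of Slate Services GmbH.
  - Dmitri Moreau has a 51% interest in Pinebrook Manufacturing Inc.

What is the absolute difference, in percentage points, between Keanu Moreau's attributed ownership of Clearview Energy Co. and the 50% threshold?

By parent–child attribution (R3), Keanu Moreau is treated as also owning Dmitri Moreau's interest in Pinebrook Manufacturing Inc, giving 49% + 51% = 100%.
By parent–child attribution (R3), Keanu Moreau is treated as owning Dmitri Moreau's 47% interest in Talon Holdings Ltd.
Chain via Pinebrook Manufacturing Inc. → Slate Services GmbH → Oakhollow Pharma AG (R1): 100% × 72% × 64% × 16% = 7.3728% of Clearview Energy Co.
Chain via Talon Holdings Ltd → Beacon Ventures LLC → Ironwood Mining NL (R1): 47% × 72% × 45% × 46% = 7.00488% of Clearview Energy Co.
Aggregating (R2): 7.3728% + 7.00488% = 14.37768%.
14.37768% falls short of the 50% threshold by 35.62232 percentage points.

35.62232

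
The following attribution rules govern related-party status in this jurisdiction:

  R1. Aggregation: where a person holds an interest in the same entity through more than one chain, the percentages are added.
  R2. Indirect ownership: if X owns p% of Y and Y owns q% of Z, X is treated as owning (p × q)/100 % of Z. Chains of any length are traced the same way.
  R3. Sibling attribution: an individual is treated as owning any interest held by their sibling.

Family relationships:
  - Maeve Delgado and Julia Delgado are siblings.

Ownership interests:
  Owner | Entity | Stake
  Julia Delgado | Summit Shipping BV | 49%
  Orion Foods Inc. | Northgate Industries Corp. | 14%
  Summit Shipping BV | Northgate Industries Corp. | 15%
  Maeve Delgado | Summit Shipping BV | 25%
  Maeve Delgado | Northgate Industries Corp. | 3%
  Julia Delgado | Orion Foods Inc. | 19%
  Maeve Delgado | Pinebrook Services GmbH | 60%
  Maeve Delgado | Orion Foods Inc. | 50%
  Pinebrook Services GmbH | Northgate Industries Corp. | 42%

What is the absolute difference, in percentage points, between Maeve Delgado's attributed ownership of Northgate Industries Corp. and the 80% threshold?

By sibling attribution (R3), Maeve Delgado is treated as also owning Julia Delgado's interest in Summit Shipping BV, giving 25% + 49% = 74%.
By sibling attribution (R3), Maeve Delgado is treated as also owning Julia Delgado's interest in Orion Foods Inc, giving 50% + 19% = 69%.
Chain via Summit Shipping BV (R2): 74% × 15% = 11.1% of Northgate Industries Corp.
Chain via Pinebrook Services GmbH (R2): 60% × 42% = 25.2% of Northgate Industries Corp.
Chain via Orion Foods Inc. (R2): 69% × 14% = 9.66% of Northgate Industries Corp.
Direct interest in Northgate Industries Corp: 3%.
Aggregating (R1): 11.1% + 25.2% + 9.66% + 3% = 48.96%.
48.96% falls short of the 80% threshold by 31.04 percentage points.

31.04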